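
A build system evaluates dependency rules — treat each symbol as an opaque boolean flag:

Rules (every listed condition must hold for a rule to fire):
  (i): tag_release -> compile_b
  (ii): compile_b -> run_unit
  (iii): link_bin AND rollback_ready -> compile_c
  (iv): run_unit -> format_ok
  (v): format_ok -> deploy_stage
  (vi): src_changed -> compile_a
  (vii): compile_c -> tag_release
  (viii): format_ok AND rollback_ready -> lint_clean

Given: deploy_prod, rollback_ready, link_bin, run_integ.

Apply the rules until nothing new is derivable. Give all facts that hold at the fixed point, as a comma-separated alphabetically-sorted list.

Round 1: (iii) [link_bin AND rollback_ready -> compile_c]. Adds compile_c.
Round 2: (vii) [compile_c -> tag_release]. Adds tag_release.
Round 3: (i) [tag_release -> compile_b]. Adds compile_b.
Round 4: (ii) [compile_b -> run_unit]. Adds run_unit.
Round 5: (iv) [run_unit -> format_ok]. Adds format_ok.
Round 6: (v) [format_ok -> deploy_stage]; (viii) [format_ok AND rollback_ready -> lint_clean]. Adds deploy_stage, lint_clean.

compile_b, compile_c, deploy_prod, deploy_stage, format_ok, link_bin, lint_clean, rollback_ready, run_integ, run_unit, tag_release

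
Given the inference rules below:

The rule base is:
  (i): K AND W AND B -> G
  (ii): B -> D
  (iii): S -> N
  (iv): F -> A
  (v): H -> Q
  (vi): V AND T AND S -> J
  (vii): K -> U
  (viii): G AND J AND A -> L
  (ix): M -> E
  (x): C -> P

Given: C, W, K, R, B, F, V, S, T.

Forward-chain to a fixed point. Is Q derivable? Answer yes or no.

[1] (i) [K AND W AND B -> G]; (ii) [B -> D]; (iii) [S -> N]; (iv) [F -> A]; (vi) [V AND T AND S -> J]; (vii) [K -> U]; (x) [C -> P]. ⇒ new: G, D, N, A, J, U, P.
[2] (viii) [G AND J AND A -> L]. ⇒ new: L.
Fixed point reached. Q is concluded only by (v); (v) needs H (never derived).

no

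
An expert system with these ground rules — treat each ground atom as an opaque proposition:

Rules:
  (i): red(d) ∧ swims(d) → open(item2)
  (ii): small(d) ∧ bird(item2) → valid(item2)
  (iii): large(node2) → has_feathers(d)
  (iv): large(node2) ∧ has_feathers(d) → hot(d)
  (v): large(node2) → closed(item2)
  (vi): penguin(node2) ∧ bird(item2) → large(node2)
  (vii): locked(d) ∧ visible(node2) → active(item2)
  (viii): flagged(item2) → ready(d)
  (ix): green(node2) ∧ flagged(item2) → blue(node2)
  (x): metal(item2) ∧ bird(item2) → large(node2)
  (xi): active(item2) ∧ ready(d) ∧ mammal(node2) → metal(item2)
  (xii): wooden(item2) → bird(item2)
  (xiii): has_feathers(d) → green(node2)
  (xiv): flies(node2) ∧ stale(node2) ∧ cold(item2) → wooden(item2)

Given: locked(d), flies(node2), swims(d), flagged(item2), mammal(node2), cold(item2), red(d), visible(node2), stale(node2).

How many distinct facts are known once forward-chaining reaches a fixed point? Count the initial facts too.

21

Round 1 — (i), (vii), (viii), (xiv), derive open(item2), active(item2), ready(d), wooden(item2).
Round 2 — (xi), (xii), derive metal(item2), bird(item2).
Round 3 — (x), derive large(node2).
Round 4 — (iii), (v), derive has_feathers(d), closed(item2).
Round 5 — (iv), (xiii), derive hot(d), green(node2).
Round 6 — (ix), derive blue(node2).
Closure: {active(item2), bird(item2), blue(node2), closed(item2), cold(item2), flagged(item2), flies(node2), green(node2), has_feathers(d), hot(d), large(node2), locked(d), mammal(node2), metal(item2), open(item2), ready(d), red(d), stale(node2), swims(d), visible(node2), wooden(item2)} — 21 facts.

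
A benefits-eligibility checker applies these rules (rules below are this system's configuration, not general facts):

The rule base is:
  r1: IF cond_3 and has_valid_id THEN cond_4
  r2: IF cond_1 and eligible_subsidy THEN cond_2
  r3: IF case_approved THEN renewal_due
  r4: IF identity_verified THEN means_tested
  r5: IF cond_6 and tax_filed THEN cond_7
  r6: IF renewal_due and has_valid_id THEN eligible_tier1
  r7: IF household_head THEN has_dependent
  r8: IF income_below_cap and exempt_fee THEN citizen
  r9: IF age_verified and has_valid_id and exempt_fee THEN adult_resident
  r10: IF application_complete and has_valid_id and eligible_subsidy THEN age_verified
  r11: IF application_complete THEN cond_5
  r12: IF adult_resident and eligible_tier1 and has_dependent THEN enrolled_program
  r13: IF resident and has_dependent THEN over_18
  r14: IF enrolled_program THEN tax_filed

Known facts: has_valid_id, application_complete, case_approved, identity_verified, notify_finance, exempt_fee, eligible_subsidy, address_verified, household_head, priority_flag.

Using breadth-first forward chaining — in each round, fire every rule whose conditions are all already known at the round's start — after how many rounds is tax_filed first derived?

4

Round 1: r3 [IF case_approved THEN renewal_due]; r4 [IF identity_verified THEN means_tested]; r7 [IF household_head THEN has_dependent]; r10 [IF application_complete and has_valid_id and eligible_subsidy THEN age_verified]; r11 [IF application_complete THEN cond_5]. Adds renewal_due, means_tested, has_dependent, age_verified, cond_5.
Round 2: r6 [IF renewal_due and has_valid_id THEN eligible_tier1]; r9 [IF age_verified and has_valid_id and exempt_fee THEN adult_resident]. Adds eligible_tier1, adult_resident.
Round 3: r12 [IF adult_resident and eligible_tier1 and has_dependent THEN enrolled_program]. Adds enrolled_program.
Round 4: r14 [IF enrolled_program THEN tax_filed]. Adds tax_filed.
tax_filed first appears in round 4.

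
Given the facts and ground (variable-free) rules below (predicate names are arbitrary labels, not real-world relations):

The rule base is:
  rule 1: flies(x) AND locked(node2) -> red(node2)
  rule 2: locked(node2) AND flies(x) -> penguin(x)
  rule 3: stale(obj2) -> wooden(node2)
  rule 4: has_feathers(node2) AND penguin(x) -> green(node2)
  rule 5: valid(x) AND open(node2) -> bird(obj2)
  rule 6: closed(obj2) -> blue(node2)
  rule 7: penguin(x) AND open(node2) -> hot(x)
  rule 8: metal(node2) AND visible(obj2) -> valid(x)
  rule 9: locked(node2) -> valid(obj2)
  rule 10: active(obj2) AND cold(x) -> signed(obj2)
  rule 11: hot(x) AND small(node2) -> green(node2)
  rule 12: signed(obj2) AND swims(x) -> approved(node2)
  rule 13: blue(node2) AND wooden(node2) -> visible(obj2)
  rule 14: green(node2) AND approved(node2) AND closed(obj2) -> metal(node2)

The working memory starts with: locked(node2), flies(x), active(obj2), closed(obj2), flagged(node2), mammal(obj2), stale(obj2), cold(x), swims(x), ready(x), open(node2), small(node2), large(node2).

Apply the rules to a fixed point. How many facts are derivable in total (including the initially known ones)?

[1] rule 1 [flies(x) AND locked(node2) -> red(node2)]; rule 2 [locked(node2) AND flies(x) -> penguin(x)]; rule 3 [stale(obj2) -> wooden(node2)]; rule 6 [closed(obj2) -> blue(node2)]; rule 9 [locked(node2) -> valid(obj2)]; rule 10 [active(obj2) AND cold(x) -> signed(obj2)]. ⇒ new: red(node2), penguin(x), wooden(node2), blue(node2), valid(obj2), signed(obj2).
[2] rule 7 [penguin(x) AND open(node2) -> hot(x)]; rule 12 [signed(obj2) AND swims(x) -> approved(node2)]; rule 13 [blue(node2) AND wooden(node2) -> visible(obj2)]. ⇒ new: hot(x), approved(node2), visible(obj2).
[3] rule 11 [hot(x) AND small(node2) -> green(node2)]. ⇒ new: green(node2).
[4] rule 14 [green(node2) AND approved(node2) AND closed(obj2) -> metal(node2)]. ⇒ new: metal(node2).
[5] rule 8 [metal(node2) AND visible(obj2) -> valid(x)]. ⇒ new: valid(x).
[6] rule 5 [valid(x) AND open(node2) -> bird(obj2)]. ⇒ new: bird(obj2).
Closure: {active(obj2), approved(node2), bird(obj2), blue(node2), closed(obj2), cold(x), flagged(node2), flies(x), green(node2), hot(x), large(node2), locked(node2), mammal(obj2), metal(node2), open(node2), penguin(x), ready(x), red(node2), signed(obj2), small(node2), stale(obj2), swims(x), valid(obj2), valid(x), visible(obj2), wooden(node2)} — 26 facts.

26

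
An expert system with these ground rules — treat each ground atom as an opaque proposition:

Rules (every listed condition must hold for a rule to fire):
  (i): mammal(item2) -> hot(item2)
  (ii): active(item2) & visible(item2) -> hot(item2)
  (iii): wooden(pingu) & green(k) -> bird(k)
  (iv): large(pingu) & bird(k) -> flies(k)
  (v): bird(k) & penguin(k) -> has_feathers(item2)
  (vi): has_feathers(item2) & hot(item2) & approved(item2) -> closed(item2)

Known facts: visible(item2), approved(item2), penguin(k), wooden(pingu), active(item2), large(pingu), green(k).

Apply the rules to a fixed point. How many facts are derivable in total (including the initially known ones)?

[1] (ii) [active(item2) & visible(item2) -> hot(item2)]; (iii) [wooden(pingu) & green(k) -> bird(k)]. ⇒ new: hot(item2), bird(k).
[2] (iv) [large(pingu) & bird(k) -> flies(k)]; (v) [bird(k) & penguin(k) -> has_feathers(item2)]. ⇒ new: flies(k), has_feathers(item2).
[3] (vi) [has_feathers(item2) & hot(item2) & approved(item2) -> closed(item2)]. ⇒ new: closed(item2).
Closure: {active(item2), approved(item2), bird(k), closed(item2), flies(k), green(k), has_feathers(item2), hot(item2), large(pingu), penguin(k), visible(item2), wooden(pingu)} — 12 facts.

12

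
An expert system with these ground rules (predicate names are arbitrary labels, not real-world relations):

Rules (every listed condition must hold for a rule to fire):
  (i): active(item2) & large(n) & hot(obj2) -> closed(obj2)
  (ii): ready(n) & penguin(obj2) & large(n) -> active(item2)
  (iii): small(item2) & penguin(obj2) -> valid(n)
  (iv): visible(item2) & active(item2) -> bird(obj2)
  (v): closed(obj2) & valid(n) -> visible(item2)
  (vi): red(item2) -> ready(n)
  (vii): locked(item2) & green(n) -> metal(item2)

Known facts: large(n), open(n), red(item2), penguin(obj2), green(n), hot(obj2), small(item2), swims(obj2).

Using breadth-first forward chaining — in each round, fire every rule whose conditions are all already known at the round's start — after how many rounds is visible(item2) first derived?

Round 1 fires (iii), (vi), giving valid(n), ready(n).
Round 2 fires (ii), giving active(item2).
Round 3 fires (i), giving closed(obj2).
Round 4 fires (v), giving visible(item2).
visible(item2) first appears in round 4.

4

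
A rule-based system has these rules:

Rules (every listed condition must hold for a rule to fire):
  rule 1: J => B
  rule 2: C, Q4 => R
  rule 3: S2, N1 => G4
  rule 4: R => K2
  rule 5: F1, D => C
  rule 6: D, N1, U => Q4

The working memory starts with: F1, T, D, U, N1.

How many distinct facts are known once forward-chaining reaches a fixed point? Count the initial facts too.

Round 1: rule 5 [F1, D => C]; rule 6 [D, N1, U => Q4]. Adds C, Q4.
Round 2: rule 2 [C, Q4 => R]. Adds R.
Round 3: rule 4 [R => K2]. Adds K2.
Closure: {C, D, F1, K2, N1, Q4, R, T, U} — 9 facts.

9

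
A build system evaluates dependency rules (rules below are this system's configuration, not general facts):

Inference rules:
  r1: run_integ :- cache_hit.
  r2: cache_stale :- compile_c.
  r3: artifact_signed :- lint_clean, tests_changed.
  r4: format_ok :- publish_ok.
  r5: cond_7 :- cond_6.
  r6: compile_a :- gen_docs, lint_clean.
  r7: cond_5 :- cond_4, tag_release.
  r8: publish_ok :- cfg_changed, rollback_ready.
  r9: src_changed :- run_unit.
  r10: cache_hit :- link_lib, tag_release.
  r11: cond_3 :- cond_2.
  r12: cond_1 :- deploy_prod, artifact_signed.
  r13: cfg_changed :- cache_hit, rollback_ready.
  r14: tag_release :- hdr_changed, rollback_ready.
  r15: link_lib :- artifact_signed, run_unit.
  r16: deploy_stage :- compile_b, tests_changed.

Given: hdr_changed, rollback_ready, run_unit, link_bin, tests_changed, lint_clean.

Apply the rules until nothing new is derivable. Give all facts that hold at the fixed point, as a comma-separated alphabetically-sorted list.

artifact_signed, cache_hit, cfg_changed, format_ok, hdr_changed, link_bin, link_lib, lint_clean, publish_ok, rollback_ready, run_integ, run_unit, src_changed, tag_release, tests_changed

[1] r3 [artifact_signed :- lint_clean, tests_changed.]; r9 [src_changed :- run_unit.]; r14 [tag_release :- hdr_changed, rollback_ready.]. ⇒ new: artifact_signed, src_changed, tag_release.
[2] r15 [link_lib :- artifact_signed, run_unit.]. ⇒ new: link_lib.
[3] r10 [cache_hit :- link_lib, tag_release.]. ⇒ new: cache_hit.
[4] r1 [run_integ :- cache_hit.]; r13 [cfg_changed :- cache_hit, rollback_ready.]. ⇒ new: run_integ, cfg_changed.
[5] r8 [publish_ok :- cfg_changed, rollback_ready.]. ⇒ new: publish_ok.
[6] r4 [format_ok :- publish_ok.]. ⇒ new: format_ok.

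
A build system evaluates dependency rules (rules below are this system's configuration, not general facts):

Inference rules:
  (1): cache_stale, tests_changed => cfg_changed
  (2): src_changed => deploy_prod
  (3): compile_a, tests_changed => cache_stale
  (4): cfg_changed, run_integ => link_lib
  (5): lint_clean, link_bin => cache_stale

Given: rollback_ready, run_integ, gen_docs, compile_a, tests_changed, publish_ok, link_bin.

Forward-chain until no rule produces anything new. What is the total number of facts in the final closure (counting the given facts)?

10

Round 1 fires (3), giving cache_stale.
Round 2 fires (1), giving cfg_changed.
Round 3 fires (4), giving link_lib.
Closure: {cache_stale, cfg_changed, compile_a, gen_docs, link_bin, link_lib, publish_ok, rollback_ready, run_integ, tests_changed} — 10 facts.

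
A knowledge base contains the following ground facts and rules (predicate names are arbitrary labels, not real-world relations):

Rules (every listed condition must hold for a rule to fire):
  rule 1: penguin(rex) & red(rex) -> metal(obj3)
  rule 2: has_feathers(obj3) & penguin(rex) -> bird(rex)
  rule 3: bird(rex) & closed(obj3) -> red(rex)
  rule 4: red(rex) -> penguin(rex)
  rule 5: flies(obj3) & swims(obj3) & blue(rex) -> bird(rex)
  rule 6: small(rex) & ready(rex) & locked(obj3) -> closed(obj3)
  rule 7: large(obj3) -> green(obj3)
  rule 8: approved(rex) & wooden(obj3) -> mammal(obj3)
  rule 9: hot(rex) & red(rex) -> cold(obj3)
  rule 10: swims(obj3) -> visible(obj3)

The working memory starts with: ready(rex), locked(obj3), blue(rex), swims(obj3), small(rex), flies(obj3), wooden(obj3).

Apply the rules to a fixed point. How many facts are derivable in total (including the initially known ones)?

Round 1: rule 5 [flies(obj3) & swims(obj3) & blue(rex) -> bird(rex)]; rule 6 [small(rex) & ready(rex) & locked(obj3) -> closed(obj3)]; rule 10 [swims(obj3) -> visible(obj3)]. Adds bird(rex), closed(obj3), visible(obj3).
Round 2: rule 3 [bird(rex) & closed(obj3) -> red(rex)]. Adds red(rex).
Round 3: rule 4 [red(rex) -> penguin(rex)]. Adds penguin(rex).
Round 4: rule 1 [penguin(rex) & red(rex) -> metal(obj3)]. Adds metal(obj3).
Closure: {bird(rex), blue(rex), closed(obj3), flies(obj3), locked(obj3), metal(obj3), penguin(rex), ready(rex), red(rex), small(rex), swims(obj3), visible(obj3), wooden(obj3)} — 13 facts.

13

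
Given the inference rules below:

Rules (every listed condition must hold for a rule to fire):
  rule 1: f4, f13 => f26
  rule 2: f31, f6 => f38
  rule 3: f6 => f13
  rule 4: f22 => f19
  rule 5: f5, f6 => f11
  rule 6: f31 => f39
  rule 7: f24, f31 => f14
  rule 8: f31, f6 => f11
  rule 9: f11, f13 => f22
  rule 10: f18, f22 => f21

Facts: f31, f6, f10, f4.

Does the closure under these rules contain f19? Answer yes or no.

Round 1 fires rule 2, rule 3, rule 6, rule 8, giving f38, f13, f39, f11.
Round 2 fires rule 1, rule 9, giving f26, f22.
Round 3 fires rule 4, giving f19.
f19 appears in round 3, so it is derivable.

yes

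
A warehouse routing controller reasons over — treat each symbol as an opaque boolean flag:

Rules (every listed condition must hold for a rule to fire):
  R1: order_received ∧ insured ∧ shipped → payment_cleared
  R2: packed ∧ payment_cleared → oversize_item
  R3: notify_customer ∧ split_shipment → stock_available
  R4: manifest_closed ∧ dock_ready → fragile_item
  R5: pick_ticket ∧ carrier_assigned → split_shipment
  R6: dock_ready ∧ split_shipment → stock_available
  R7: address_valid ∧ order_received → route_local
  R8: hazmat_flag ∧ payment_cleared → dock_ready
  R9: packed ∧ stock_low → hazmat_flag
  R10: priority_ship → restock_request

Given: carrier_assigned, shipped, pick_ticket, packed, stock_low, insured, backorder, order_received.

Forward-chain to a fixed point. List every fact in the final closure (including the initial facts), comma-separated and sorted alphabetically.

backorder, carrier_assigned, dock_ready, hazmat_flag, insured, order_received, oversize_item, packed, payment_cleared, pick_ticket, shipped, split_shipment, stock_available, stock_low

Round 1: R1 [order_received ∧ insured ∧ shipped → payment_cleared]; R5 [pick_ticket ∧ carrier_assigned → split_shipment]; R9 [packed ∧ stock_low → hazmat_flag]. Adds payment_cleared, split_shipment, hazmat_flag.
Round 2: R2 [packed ∧ payment_cleared → oversize_item]; R8 [hazmat_flag ∧ payment_cleared → dock_ready]. Adds oversize_item, dock_ready.
Round 3: R6 [dock_ready ∧ split_shipment → stock_available]. Adds stock_available.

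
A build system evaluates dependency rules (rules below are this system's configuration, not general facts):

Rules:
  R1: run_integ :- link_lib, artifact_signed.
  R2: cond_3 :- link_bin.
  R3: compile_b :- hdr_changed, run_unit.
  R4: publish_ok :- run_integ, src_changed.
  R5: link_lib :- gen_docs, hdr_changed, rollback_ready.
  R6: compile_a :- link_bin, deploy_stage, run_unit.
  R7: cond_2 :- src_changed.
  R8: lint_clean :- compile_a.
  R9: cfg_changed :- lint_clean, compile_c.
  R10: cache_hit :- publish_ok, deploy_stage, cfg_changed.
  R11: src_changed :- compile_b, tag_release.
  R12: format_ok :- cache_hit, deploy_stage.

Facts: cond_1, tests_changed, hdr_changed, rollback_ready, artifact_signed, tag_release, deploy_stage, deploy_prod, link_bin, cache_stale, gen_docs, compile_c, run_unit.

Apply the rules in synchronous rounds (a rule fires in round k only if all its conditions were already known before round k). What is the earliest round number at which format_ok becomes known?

Round 1 fires R2, R3, R5, R6, giving cond_3, compile_b, link_lib, compile_a.
Round 2 fires R1, R8, R11, giving run_integ, lint_clean, src_changed.
Round 3 fires R4, R7, R9, giving publish_ok, cond_2, cfg_changed.
Round 4 fires R10, giving cache_hit.
Round 5 fires R12, giving format_ok.
format_ok first appears in round 5.

5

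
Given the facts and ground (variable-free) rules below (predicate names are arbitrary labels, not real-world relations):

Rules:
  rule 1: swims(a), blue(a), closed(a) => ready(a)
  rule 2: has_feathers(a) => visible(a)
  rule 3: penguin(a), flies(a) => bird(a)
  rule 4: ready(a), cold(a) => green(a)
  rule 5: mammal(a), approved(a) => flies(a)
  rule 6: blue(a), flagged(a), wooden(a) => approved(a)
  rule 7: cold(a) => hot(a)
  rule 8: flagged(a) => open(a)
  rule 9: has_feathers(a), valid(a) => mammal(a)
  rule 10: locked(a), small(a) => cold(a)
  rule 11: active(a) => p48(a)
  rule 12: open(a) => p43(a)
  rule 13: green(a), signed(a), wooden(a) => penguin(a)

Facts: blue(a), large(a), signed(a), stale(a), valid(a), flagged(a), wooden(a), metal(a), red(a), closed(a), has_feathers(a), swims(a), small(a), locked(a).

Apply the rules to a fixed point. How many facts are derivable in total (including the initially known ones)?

Round 1: rule 1 [swims(a), blue(a), closed(a) => ready(a)]; rule 2 [has_feathers(a) => visible(a)]; rule 6 [blue(a), flagged(a), wooden(a) => approved(a)]; rule 8 [flagged(a) => open(a)]; rule 9 [has_feathers(a), valid(a) => mammal(a)]; rule 10 [locked(a), small(a) => cold(a)]. Adds ready(a), visible(a), approved(a), open(a), mammal(a), cold(a).
Round 2: rule 4 [ready(a), cold(a) => green(a)]; rule 5 [mammal(a), approved(a) => flies(a)]; rule 7 [cold(a) => hot(a)]; rule 12 [open(a) => p43(a)]. Adds green(a), flies(a), hot(a), p43(a).
Round 3: rule 13 [green(a), signed(a), wooden(a) => penguin(a)]. Adds penguin(a).
Round 4: rule 3 [penguin(a), flies(a) => bird(a)]. Adds bird(a).
Closure: {approved(a), bird(a), blue(a), closed(a), cold(a), flagged(a), flies(a), green(a), has_feathers(a), hot(a), large(a), locked(a), mammal(a), metal(a), open(a), p43(a), penguin(a), ready(a), red(a), signed(a), small(a), stale(a), swims(a), valid(a), visible(a), wooden(a)} — 26 facts.

26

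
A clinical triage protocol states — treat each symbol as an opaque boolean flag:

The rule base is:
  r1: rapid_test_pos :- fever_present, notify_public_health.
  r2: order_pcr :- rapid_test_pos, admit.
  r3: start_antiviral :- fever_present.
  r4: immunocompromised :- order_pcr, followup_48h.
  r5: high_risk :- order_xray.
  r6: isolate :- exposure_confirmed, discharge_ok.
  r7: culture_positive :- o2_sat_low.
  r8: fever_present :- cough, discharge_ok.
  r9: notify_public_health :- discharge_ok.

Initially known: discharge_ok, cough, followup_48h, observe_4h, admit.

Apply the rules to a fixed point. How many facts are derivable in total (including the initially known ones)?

Round 1 fires r8, r9, giving fever_present, notify_public_health.
Round 2 fires r1, r3, giving rapid_test_pos, start_antiviral.
Round 3 fires r2, giving order_pcr.
Round 4 fires r4, giving immunocompromised.
Closure: {admit, cough, discharge_ok, fever_present, followup_48h, immunocompromised, notify_public_health, observe_4h, order_pcr, rapid_test_pos, start_antiviral} — 11 facts.

11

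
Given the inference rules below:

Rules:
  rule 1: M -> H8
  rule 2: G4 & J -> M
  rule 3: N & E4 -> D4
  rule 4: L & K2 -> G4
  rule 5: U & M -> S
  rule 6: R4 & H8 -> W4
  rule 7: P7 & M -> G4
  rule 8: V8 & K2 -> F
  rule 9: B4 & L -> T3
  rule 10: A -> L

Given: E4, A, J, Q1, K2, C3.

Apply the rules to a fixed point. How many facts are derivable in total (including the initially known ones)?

10

Round 1: rule 10 [A -> L]. Adds L.
Round 2: rule 4 [L & K2 -> G4]. Adds G4.
Round 3: rule 2 [G4 & J -> M]. Adds M.
Round 4: rule 1 [M -> H8]. Adds H8.
Closure: {A, C3, E4, G4, H8, J, K2, L, M, Q1} — 10 facts.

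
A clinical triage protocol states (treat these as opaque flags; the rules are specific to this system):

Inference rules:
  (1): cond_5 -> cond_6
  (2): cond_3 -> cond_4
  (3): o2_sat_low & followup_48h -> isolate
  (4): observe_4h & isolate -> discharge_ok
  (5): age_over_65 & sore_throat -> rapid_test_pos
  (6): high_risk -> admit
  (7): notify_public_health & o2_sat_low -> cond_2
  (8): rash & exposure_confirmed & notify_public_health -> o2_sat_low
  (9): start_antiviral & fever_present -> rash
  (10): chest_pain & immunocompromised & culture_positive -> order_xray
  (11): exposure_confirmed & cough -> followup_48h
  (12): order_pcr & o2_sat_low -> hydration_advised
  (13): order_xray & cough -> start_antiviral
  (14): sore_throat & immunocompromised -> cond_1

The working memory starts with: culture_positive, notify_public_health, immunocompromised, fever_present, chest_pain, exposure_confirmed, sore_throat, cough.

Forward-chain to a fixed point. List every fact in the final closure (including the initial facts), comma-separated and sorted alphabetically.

Round 1 fires (10), (11), (14), giving order_xray, followup_48h, cond_1.
Round 2 fires (13), giving start_antiviral.
Round 3 fires (9), giving rash.
Round 4 fires (8), giving o2_sat_low.
Round 5 fires (3), (7), giving isolate, cond_2.

chest_pain, cond_1, cond_2, cough, culture_positive, exposure_confirmed, fever_present, followup_48h, immunocompromised, isolate, notify_public_health, o2_sat_low, order_xray, rash, sore_throat, start_antiviral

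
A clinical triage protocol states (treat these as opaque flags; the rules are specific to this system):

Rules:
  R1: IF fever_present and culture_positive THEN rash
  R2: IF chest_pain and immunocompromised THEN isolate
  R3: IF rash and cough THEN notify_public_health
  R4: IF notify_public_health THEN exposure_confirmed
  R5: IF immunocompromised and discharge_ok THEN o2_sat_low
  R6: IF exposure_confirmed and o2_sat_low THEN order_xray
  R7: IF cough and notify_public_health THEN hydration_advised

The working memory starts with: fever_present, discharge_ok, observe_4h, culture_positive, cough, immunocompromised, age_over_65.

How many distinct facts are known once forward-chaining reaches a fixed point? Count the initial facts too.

Round 1: R1 [IF fever_present and culture_positive THEN rash]; R5 [IF immunocompromised and discharge_ok THEN o2_sat_low]. New: rash, o2_sat_low.
Round 2: R3 [IF rash and cough THEN notify_public_health]. New: notify_public_health.
Round 3: R4 [IF notify_public_health THEN exposure_confirmed]; R7 [IF cough and notify_public_health THEN hydration_advised]. New: exposure_confirmed, hydration_advised.
Round 4: R6 [IF exposure_confirmed and o2_sat_low THEN order_xray]. New: order_xray.
Closure: {age_over_65, cough, culture_positive, discharge_ok, exposure_confirmed, fever_present, hydration_advised, immunocompromised, notify_public_health, o2_sat_low, observe_4h, order_xray, rash} — 13 facts.

13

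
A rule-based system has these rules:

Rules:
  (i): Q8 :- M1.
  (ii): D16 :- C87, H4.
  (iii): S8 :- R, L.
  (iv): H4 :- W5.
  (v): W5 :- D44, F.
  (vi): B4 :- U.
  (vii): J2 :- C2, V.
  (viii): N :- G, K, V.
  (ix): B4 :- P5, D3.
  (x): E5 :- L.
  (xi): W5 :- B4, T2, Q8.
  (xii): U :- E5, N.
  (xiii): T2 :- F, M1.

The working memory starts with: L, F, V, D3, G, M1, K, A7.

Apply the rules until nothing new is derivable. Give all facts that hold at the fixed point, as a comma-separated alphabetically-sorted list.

A7, B4, D3, E5, F, G, H4, K, L, M1, N, Q8, T2, U, V, W5

Round 1: (i) [Q8 :- M1.]; (viii) [N :- G, K, V.]; (x) [E5 :- L.]; (xiii) [T2 :- F, M1.]. New: Q8, N, E5, T2.
Round 2: (xii) [U :- E5, N.]. New: U.
Round 3: (vi) [B4 :- U.]. New: B4.
Round 4: (xi) [W5 :- B4, T2, Q8.]. New: W5.
Round 5: (iv) [H4 :- W5.]. New: H4.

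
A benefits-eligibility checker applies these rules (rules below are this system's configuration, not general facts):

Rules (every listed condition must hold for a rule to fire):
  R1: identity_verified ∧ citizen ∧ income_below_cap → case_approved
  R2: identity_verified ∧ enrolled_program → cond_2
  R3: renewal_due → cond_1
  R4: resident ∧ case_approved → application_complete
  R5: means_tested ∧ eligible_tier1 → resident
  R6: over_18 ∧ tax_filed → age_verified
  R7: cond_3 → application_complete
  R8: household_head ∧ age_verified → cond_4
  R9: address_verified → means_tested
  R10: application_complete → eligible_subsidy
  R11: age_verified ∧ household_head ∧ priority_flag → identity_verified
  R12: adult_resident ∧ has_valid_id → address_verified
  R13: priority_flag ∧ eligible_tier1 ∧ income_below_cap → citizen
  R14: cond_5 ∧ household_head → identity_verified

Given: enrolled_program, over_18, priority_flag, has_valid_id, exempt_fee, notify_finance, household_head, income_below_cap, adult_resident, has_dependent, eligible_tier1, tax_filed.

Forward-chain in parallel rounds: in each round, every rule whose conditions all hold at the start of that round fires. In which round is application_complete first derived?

Round 1 fires R6, R12, R13, giving age_verified, address_verified, citizen.
Round 2 fires R8, R9, R11, giving cond_4, means_tested, identity_verified.
Round 3 fires R1, R2, R5, giving case_approved, cond_2, resident.
Round 4 fires R4, giving application_complete.
application_complete first appears in round 4.

4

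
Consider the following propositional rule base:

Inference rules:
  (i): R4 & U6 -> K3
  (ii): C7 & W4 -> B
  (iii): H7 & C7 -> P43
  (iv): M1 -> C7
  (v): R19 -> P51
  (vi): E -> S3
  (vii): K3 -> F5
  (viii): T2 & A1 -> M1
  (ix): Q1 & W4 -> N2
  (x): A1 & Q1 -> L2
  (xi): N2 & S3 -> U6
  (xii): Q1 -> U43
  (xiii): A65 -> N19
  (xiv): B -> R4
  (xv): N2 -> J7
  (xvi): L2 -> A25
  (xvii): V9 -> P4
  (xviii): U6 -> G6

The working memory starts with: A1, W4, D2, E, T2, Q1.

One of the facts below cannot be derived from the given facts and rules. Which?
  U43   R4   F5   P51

Round 1 fires (vi), (viii), (ix), (x), (xii), giving S3, M1, N2, L2, U43.
Round 2 fires (iv), (xi), (xv), (xvi), giving C7, U6, J7, A25.
Round 3 fires (ii), (xviii), giving B, G6.
Round 4 fires (xiv), giving R4.
Round 5 fires (i), giving K3.
Round 6 fires (vii), giving F5.
Derived: U43 (round 1), R4 (round 4), F5 (round 6). P51 never appears in any round.

P51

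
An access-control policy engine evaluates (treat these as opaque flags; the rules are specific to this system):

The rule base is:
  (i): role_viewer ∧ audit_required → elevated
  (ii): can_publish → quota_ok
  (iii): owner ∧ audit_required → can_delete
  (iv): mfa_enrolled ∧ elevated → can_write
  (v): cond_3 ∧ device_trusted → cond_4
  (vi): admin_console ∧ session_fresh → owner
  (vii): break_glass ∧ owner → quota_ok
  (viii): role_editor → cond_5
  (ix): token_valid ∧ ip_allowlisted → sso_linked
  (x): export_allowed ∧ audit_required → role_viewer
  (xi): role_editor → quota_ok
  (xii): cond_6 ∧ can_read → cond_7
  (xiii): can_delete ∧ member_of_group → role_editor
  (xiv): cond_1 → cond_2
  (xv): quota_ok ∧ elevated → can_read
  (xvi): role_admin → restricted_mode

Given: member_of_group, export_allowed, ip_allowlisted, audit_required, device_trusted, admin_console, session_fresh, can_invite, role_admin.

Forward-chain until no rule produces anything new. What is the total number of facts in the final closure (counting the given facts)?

18

Round 1: (vi) [admin_console ∧ session_fresh → owner]; (x) [export_allowed ∧ audit_required → role_viewer]; (xvi) [role_admin → restricted_mode]. New: owner, role_viewer, restricted_mode.
Round 2: (i) [role_viewer ∧ audit_required → elevated]; (iii) [owner ∧ audit_required → can_delete]. New: elevated, can_delete.
Round 3: (xiii) [can_delete ∧ member_of_group → role_editor]. New: role_editor.
Round 4: (viii) [role_editor → cond_5]; (xi) [role_editor → quota_ok]. New: cond_5, quota_ok.
Round 5: (xv) [quota_ok ∧ elevated → can_read]. New: can_read.
Closure: {admin_console, audit_required, can_delete, can_invite, can_read, cond_5, device_trusted, elevated, export_allowed, ip_allowlisted, member_of_group, owner, quota_ok, restricted_mode, role_admin, role_editor, role_viewer, session_fresh} — 18 facts.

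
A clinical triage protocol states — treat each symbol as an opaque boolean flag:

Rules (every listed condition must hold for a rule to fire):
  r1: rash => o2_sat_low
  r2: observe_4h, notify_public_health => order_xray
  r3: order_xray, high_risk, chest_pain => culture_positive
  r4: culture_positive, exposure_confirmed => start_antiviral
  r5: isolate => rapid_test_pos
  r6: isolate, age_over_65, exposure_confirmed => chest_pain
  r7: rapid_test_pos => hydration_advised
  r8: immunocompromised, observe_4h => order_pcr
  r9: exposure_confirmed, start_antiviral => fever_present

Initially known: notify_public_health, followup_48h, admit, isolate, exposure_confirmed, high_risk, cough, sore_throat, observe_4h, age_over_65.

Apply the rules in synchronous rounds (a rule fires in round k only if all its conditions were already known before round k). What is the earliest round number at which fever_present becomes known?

Round 1 fires r2, r5, r6, giving order_xray, rapid_test_pos, chest_pain.
Round 2 fires r3, r7, giving culture_positive, hydration_advised.
Round 3 fires r4, giving start_antiviral.
Round 4 fires r9, giving fever_present.
fever_present first appears in round 4.

4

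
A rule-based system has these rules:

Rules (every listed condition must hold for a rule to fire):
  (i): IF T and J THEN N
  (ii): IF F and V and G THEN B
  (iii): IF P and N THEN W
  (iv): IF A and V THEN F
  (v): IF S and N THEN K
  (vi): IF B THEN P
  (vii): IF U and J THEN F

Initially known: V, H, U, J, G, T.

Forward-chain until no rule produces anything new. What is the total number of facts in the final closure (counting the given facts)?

11

[1] (i) [IF T and J THEN N]; (vii) [IF U and J THEN F]. ⇒ new: N, F.
[2] (ii) [IF F and V and G THEN B]. ⇒ new: B.
[3] (vi) [IF B THEN P]. ⇒ new: P.
[4] (iii) [IF P and N THEN W]. ⇒ new: W.
Closure: {B, F, G, H, J, N, P, T, U, V, W} — 11 facts.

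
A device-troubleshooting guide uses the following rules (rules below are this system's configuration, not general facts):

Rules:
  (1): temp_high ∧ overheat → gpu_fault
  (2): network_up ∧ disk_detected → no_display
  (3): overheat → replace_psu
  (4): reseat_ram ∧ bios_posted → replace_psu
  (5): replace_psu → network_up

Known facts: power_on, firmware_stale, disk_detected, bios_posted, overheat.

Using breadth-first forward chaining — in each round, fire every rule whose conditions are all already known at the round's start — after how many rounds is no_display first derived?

[1] (3) [overheat → replace_psu]. ⇒ new: replace_psu.
[2] (5) [replace_psu → network_up]. ⇒ new: network_up.
[3] (2) [network_up ∧ disk_detected → no_display]. ⇒ new: no_display.
no_display first appears in round 3.

3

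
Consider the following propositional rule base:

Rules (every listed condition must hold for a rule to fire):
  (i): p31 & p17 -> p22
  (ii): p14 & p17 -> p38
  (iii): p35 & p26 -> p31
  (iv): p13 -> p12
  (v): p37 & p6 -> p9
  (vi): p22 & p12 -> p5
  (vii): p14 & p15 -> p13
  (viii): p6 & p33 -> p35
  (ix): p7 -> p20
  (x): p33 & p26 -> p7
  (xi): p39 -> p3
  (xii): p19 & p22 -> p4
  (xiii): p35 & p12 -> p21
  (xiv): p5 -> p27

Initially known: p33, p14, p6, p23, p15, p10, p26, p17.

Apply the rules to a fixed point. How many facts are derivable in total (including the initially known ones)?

Round 1 fires (ii), (vii), (viii), (x), giving p38, p13, p35, p7.
Round 2 fires (iii), (iv), (ix), giving p31, p12, p20.
Round 3 fires (i), (xiii), giving p22, p21.
Round 4 fires (vi), giving p5.
Round 5 fires (xiv), giving p27.
Closure: {p10, p12, p13, p14, p15, p17, p20, p21, p22, p23, p26, p27, p31, p33, p35, p38, p5, p6, p7} — 19 facts.

19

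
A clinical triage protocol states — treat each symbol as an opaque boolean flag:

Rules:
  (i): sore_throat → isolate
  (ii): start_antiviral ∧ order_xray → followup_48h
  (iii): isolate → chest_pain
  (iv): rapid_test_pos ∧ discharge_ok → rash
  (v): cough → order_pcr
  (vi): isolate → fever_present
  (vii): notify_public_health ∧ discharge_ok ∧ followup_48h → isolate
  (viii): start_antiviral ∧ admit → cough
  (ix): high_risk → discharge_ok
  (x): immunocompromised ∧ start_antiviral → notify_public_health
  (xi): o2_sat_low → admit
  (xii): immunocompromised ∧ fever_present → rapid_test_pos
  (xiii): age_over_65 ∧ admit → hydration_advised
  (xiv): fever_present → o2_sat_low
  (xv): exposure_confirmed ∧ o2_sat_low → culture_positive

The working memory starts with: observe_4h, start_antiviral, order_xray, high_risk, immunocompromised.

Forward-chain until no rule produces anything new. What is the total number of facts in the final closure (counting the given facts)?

Round 1 fires (ii), (ix), (x), giving followup_48h, discharge_ok, notify_public_health.
Round 2 fires (vii), giving isolate.
Round 3 fires (iii), (vi), giving chest_pain, fever_present.
Round 4 fires (xii), (xiv), giving rapid_test_pos, o2_sat_low.
Round 5 fires (iv), (xi), giving rash, admit.
Round 6 fires (viii), giving cough.
Round 7 fires (v), giving order_pcr.
Closure: {admit, chest_pain, cough, discharge_ok, fever_present, followup_48h, high_risk, immunocompromised, isolate, notify_public_health, o2_sat_low, observe_4h, order_pcr, order_xray, rapid_test_pos, rash, start_antiviral} — 17 facts.

17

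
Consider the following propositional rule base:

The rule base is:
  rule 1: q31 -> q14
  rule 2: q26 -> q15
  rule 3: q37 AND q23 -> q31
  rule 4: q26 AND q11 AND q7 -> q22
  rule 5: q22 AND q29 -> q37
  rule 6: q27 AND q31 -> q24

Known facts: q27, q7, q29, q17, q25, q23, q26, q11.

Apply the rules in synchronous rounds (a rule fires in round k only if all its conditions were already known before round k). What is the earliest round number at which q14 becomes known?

4

Round 1: rule 2 [q26 -> q15]; rule 4 [q26 AND q11 AND q7 -> q22]. Adds q15, q22.
Round 2: rule 5 [q22 AND q29 -> q37]. Adds q37.
Round 3: rule 3 [q37 AND q23 -> q31]. Adds q31.
Round 4: rule 1 [q31 -> q14]; rule 6 [q27 AND q31 -> q24]. Adds q14, q24.
q14 first appears in round 4.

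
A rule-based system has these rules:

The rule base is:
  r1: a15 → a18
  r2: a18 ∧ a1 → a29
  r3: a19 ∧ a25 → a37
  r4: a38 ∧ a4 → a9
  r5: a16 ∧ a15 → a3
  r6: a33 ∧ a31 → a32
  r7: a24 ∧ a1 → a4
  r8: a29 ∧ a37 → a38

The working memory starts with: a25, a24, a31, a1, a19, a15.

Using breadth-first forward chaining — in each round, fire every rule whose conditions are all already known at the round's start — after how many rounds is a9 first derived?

[1] r1 [a15 → a18]; r3 [a19 ∧ a25 → a37]; r7 [a24 ∧ a1 → a4]. ⇒ new: a18, a37, a4.
[2] r2 [a18 ∧ a1 → a29]. ⇒ new: a29.
[3] r8 [a29 ∧ a37 → a38]. ⇒ new: a38.
[4] r4 [a38 ∧ a4 → a9]. ⇒ new: a9.
a9 first appears in round 4.

4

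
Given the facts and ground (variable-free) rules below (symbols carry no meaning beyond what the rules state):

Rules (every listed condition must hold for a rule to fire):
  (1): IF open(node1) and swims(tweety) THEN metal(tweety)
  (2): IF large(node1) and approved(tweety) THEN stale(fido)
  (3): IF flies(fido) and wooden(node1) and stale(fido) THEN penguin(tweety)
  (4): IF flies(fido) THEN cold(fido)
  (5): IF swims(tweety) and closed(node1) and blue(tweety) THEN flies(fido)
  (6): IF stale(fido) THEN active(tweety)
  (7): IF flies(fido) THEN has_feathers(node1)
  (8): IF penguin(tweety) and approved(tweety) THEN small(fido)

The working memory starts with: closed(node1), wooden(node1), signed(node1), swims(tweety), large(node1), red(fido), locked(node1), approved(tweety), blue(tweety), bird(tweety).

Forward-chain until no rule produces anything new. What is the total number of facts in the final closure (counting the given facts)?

Round 1 — (2), (5), derive stale(fido), flies(fido).
Round 2 — (3), (4), (6), (7), derive penguin(tweety), cold(fido), active(tweety), has_feathers(node1).
Round 3 — (8), derive small(fido).
Closure: {active(tweety), approved(tweety), bird(tweety), blue(tweety), closed(node1), cold(fido), flies(fido), has_feathers(node1), large(node1), locked(node1), penguin(tweety), red(fido), signed(node1), small(fido), stale(fido), swims(tweety), wooden(node1)} — 17 facts.

17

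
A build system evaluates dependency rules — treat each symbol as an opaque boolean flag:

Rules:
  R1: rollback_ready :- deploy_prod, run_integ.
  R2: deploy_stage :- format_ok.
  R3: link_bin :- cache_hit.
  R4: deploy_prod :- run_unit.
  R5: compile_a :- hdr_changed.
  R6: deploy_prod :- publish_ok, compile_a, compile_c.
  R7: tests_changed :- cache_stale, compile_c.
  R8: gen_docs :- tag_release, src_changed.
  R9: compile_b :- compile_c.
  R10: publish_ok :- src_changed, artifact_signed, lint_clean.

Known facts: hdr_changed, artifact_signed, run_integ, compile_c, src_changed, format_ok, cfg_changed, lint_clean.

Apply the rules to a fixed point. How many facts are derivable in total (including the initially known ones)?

Round 1: R2 [deploy_stage :- format_ok.]; R5 [compile_a :- hdr_changed.]; R9 [compile_b :- compile_c.]; R10 [publish_ok :- src_changed, artifact_signed, lint_clean.]. New: deploy_stage, compile_a, compile_b, publish_ok.
Round 2: R6 [deploy_prod :- publish_ok, compile_a, compile_c.]. New: deploy_prod.
Round 3: R1 [rollback_ready :- deploy_prod, run_integ.]. New: rollback_ready.
Closure: {artifact_signed, cfg_changed, compile_a, compile_b, compile_c, deploy_prod, deploy_stage, format_ok, hdr_changed, lint_clean, publish_ok, rollback_ready, run_integ, src_changed} — 14 facts.

14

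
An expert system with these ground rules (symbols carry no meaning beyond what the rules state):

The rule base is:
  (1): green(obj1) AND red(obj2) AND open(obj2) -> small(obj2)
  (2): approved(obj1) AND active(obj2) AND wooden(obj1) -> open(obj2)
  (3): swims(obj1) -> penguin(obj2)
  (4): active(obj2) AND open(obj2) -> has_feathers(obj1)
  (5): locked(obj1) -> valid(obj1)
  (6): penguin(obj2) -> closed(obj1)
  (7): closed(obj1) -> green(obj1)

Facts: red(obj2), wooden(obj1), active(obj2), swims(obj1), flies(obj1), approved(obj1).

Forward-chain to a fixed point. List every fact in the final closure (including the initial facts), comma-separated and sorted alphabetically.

Round 1: (2) [approved(obj1) AND active(obj2) AND wooden(obj1) -> open(obj2)]; (3) [swims(obj1) -> penguin(obj2)]. New: open(obj2), penguin(obj2).
Round 2: (4) [active(obj2) AND open(obj2) -> has_feathers(obj1)]; (6) [penguin(obj2) -> closed(obj1)]. New: has_feathers(obj1), closed(obj1).
Round 3: (7) [closed(obj1) -> green(obj1)]. New: green(obj1).
Round 4: (1) [green(obj1) AND red(obj2) AND open(obj2) -> small(obj2)]. New: small(obj2).

active(obj2), approved(obj1), closed(obj1), flies(obj1), green(obj1), has_feathers(obj1), open(obj2), penguin(obj2), red(obj2), small(obj2), swims(obj1), wooden(obj1)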